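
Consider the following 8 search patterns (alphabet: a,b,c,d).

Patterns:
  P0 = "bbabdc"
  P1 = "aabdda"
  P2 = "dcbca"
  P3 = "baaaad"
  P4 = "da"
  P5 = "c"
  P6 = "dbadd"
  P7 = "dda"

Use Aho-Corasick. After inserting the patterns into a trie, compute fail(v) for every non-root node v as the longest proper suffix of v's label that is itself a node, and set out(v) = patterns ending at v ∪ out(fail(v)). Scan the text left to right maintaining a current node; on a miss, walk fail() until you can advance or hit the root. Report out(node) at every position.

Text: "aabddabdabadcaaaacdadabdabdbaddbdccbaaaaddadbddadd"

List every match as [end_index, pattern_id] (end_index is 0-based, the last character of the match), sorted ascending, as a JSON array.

Build automaton:
Trie nodes:
  n0 'ε': a→7 b→1 c→24 d→13
  n1 'b': a→18 b→2
  n2 'bb': a→3
  n3 'bba': b→4
  n4 'bbab': d→5
  n5 'bbabd': c→6
  n6 'bbabdc': ·  [P0 ends]
  n7 'a': a→8
  n8 'aa': b→9
  n9 'aab': d→10
  n10 'aabd': d→11
  n11 'aabdd': a→12
  n12 'aabdda': ·  [P1 ends]
  n13 'd': a→23 b→25 c→14 d→29
  n14 'dc': b→15
  n15 'dcb': c→16
  n16 'dcbc': a→17
  n17 'dcbca': ·  [P2 ends]
  n18 'ba': a→19
  n19 'baa': a→20
  n20 'baaa': a→21
  n21 'baaaa': d→22
  n22 'baaaad': ·  [P3 ends]
  n23 'da': ·  [P4 ends]
  n24 'c': ·  [P5 ends]
  n25 'db': a→26
  n26 'dba': d→27
  n27 'dbad': d→28
  n28 'dbadd': ·  [P6 ends]
  n29 'dd': a→30
  n30 'dda': ·  [P7 ends]

BFS fail/out derivation:
  n1('b'): parent n0 fail=0; on 'b' 0 → fail=0;  out ∅∪∅=∅
  n7('a'): parent n0 fail=0; on 'a' 0 → fail=0;  out ∅∪∅=∅
  n13('d'): parent n0 fail=0; on 'd' 0 → fail=0;  out ∅∪∅=∅
  n24('c'): parent n0 fail=0; on 'c' 0 → fail=0;  out {5}∪∅={5}
  n2('bb'): parent n1 fail=0; on 'b' 0 → fail=1;  out ∅∪∅=∅
  n8('aa'): parent n7 fail=0; on 'a' 0 → fail=7;  out ∅∪∅=∅
  n14('dc'): parent n13 fail=0; on 'c' 0 → fail=24;  out ∅∪{5}={5}
  n18('ba'): parent n1 fail=0; on 'a' 0 → fail=7;  out ∅∪∅=∅
  n23('da'): parent n13 fail=0; on 'a' 0 → fail=7;  out {4}∪∅={4}
  n25('db'): parent n13 fail=0; on 'b' 0 → fail=1;  out ∅∪∅=∅
  n29('dd'): parent n13 fail=0; on 'd' 0 → fail=13;  out ∅∪∅=∅
  n3('bba'): parent n2 fail=1; on 'a' 1 → fail=18;  out ∅∪∅=∅
  n9('aab'): parent n8 fail=7; on 'b' 7→0 → fail=1;  out ∅∪∅=∅
  n15('dcb'): parent n14 fail=24; on 'b' 24→0 → fail=1;  out ∅∪∅=∅
  n19('baa'): parent n18 fail=7; on 'a' 7 → fail=8;  out ∅∪∅=∅
  n26('dba'): parent n25 fail=1; on 'a' 1 → fail=18;  out ∅∪∅=∅
  n30('dda'): parent n29 fail=13; on 'a' 13 → fail=23;  out {7}∪{4}={4,7}
  n4('bbab'): parent n3 fail=18; on 'b' 18→7→0 → fail=1;  out ∅∪∅=∅
  n10('aabd'): parent n9 fail=1; on 'd' 1→0 → fail=13;  out ∅∪∅=∅
  n16('dcbc'): parent n15 fail=1; on 'c' 1→0 → fail=24;  out ∅∪{5}={5}
  n20('baaa'): parent n19 fail=8; on 'a' 8→7 → fail=8;  out ∅∪∅=∅
  n27('dbad'): parent n26 fail=18; on 'd' 18→7→0 → fail=13;  out ∅∪∅=∅
  n5('bbabd'): parent n4 fail=1; on 'd' 1→0 → fail=13;  out ∅∪∅=∅
  n11('aabdd'): parent n10 fail=13; on 'd' 13 → fail=29;  out ∅∪∅=∅
  n17('dcbca'): parent n16 fail=24; on 'a' 24→0 → fail=7;  out {2}∪∅={2}
  n21('baaaa'): parent n20 fail=8; on 'a' 8→7 → fail=8;  out ∅∪∅=∅
  n28('dbadd'): parent n27 fail=13; on 'd' 13 → fail=29;  out {6}∪∅={6}
  n6('bbabdc'): parent n5 fail=13; on 'c' 13 → fail=14;  out {0}∪{5}={0,5}
  n12('aabdda'): parent n11 fail=29; on 'a' 29 → fail=30;  out {1}∪{4,7}={1,4,7}
  n22('baaaad'): parent n21 fail=8; on 'd' 8→7→0 → fail=13;  out {3}∪∅={3}

Scan:
[0] read 'a'  n0⇒n7
[1] read 'a'  n7⇒n8
[2] read 'b'  n8⇒n9
[3] read 'd'  n9⇒n10
[4] read 'd'  n10⇒n11
[5] read 'a'  n11⇒n12  ** P1@[0:5],P4@[4:5],P7@[3:5]
[6] read 'b'  n12⇒n1 (via fail)
[7] read 'd'  n1⇒n13 (via fail)
[8] read 'a'  n13⇒n23  ** P4@[7:8]
[9] read 'b'  n23⇒n1 (via fail)
[10] read 'a'  n1⇒n18
[11] read 'd'  n18⇒n13 (via fail)
[12] read 'c'  n13⇒n14  ** P5@[12:12]
[13] read 'a'  n14⇒n7 (via fail)
[14] read 'a'  n7⇒n8
[15] read 'a'  n8⇒n8 (via fail)
[16] read 'a'  n8⇒n8 (via fail)
[17] read 'c'  n8⇒n24 (via fail)  ** P5@[17:17]
[18] read 'd'  n24⇒n13 (via fail)
[19] read 'a'  n13⇒n23  ** P4@[18:19]
[20] read 'd'  n23⇒n13 (via fail)
[21] read 'a'  n13⇒n23  ** P4@[20:21]
[22] read 'b'  n23⇒n1 (via fail)
[23] read 'd'  n1⇒n13 (via fail)
[24] read 'a'  n13⇒n23  ** P4@[23:24]
[25] read 'b'  n23⇒n1 (via fail)
[26] read 'd'  n1⇒n13 (via fail)
[27] read 'b'  n13⇒n25
[28] read 'a'  n25⇒n26
[29] read 'd'  n26⇒n27
[30] read 'd'  n27⇒n28  ** P6@[26:30]
[31] read 'b'  n28⇒n25 (via fail)
[32] read 'd'  n25⇒n13 (via fail)
[33] read 'c'  n13⇒n14  ** P5@[33:33]
[34] read 'c'  n14⇒n24 (via fail)  ** P5@[34:34]
[35] read 'b'  n24⇒n1 (via fail)
[36] read 'a'  n1⇒n18
[37] read 'a'  n18⇒n19
[38] read 'a'  n19⇒n20
[39] read 'a'  n20⇒n21
[40] read 'd'  n21⇒n22  ** P3@[35:40]
[41] read 'd'  n22⇒n29 (via fail)
[42] read 'a'  n29⇒n30  ** P4@[41:42],P7@[40:42]
[43] read 'd'  n30⇒n13 (via fail)
[44] read 'b'  n13⇒n25
[45] read 'd'  n25⇒n13 (via fail)
[46] read 'd'  n13⇒n29
[47] read 'a'  n29⇒n30  ** P4@[46:47],P7@[45:47]
[48] read 'd'  n30⇒n13 (via fail)
[49] read 'd'  n13⇒n29

Matches: [[5,1],[5,4],[5,7],[8,4],[12,5],[17,5],[19,4],[21,4],[24,4],[30,6],[33,5],[34,5],[40,3],[42,4],[42,7],[47,4],[47,7]]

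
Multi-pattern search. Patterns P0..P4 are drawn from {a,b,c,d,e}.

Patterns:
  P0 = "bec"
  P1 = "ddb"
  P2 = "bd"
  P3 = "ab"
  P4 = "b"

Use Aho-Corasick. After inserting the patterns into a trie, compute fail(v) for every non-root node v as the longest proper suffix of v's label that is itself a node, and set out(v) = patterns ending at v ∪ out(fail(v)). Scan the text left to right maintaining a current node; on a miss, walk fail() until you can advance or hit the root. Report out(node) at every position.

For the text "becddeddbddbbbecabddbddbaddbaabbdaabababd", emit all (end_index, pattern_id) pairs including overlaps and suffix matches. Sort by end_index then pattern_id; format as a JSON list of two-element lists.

Construct AC machine:
Trie (insert patterns):
  0='ε' goto a→8 b→1 d→4
  1='b' goto d→7 e→2  [P4 ends]
  2='be' goto c→3
  3='bec' goto ·  [P0 ends]
  4='d' goto d→5
  5='dd' goto b→6
  6='ddb' goto ·  [P1 ends]
  7='bd' goto ·  [P2 ends]
  8='a' goto b→9
  9='ab' goto ·  [P3 ends]

Failure links (BFS by depth):
  n1('b'): parent n0 fail=0; on 'b' 0 → fail=0;  out {4}∪∅={4}
  n4('d'): parent n0 fail=0; on 'd' 0 → fail=0;  out ∅∪∅=∅
  n8('a'): parent n0 fail=0; on 'a' 0 → fail=0;  out ∅∪∅=∅
  n2('be'): parent n1 fail=0; on 'e' 0 → fail=0;  out ∅∪∅=∅
  n5('dd'): parent n4 fail=0; on 'd' 0 → fail=4;  out ∅∪∅=∅
  n7('bd'): parent n1 fail=0; on 'd' 0 → fail=4;  out {2}∪∅={2}
  n9('ab'): parent n8 fail=0; on 'b' 0 → fail=1;  out {3}∪{4}={3,4}
  n3('bec'): parent n2 fail=0; on 'c' 0 → fail=0;  out {0}∪∅={0}
  n6('ddb'): parent n5 fail=4; on 'b' 4→0 → fail=1;  out {1}∪{4}={1,4}

Run:
i=0 'b': node 0→1  emit P4@[0:0]
i=1 'e': node 1→2
i=2 'c': node 2→3  emit P0@[0:2]
i=3 'd': node 3→4 (via fail)
i=4 'd': node 4→5
i=5 'e': node 5→0 (via fail)
i=6 'd': node 0→4
i=7 'd': node 4→5
i=8 'b': node 5→6  emit P1@[6:8],P4@[8:8]
i=9 'd': node 6→7 (via fail)  emit P2@[8:9]
i=10 'd': node 7→5 (via fail)
i=11 'b': node 5→6  emit P1@[9:11],P4@[11:11]
i=12 'b': node 6→1 (via fail)  emit P4@[12:12]
i=13 'b': node 1→1 (via fail)  emit P4@[13:13]
i=14 'e': node 1→2
i=15 'c': node 2→3  emit P0@[13:15]
i=16 'a': node 3→8 (via fail)
i=17 'b': node 8→9  emit P3@[16:17],P4@[17:17]
i=18 'd': node 9→7 (via fail)  emit P2@[17:18]
i=19 'd': node 7→5 (via fail)
i=20 'b': node 5→6  emit P1@[18:20],P4@[20:20]
i=21 'd': node 6→7 (via fail)  emit P2@[20:21]
i=22 'd': node 7→5 (via fail)
i=23 'b': node 5→6  emit P1@[21:23],P4@[23:23]
i=24 'a': node 6→8 (via fail)
i=25 'd': node 8→4 (via fail)
i=26 'd': node 4→5
i=27 'b': node 5→6  emit P1@[25:27],P4@[27:27]
i=28 'a': node 6→8 (via fail)
i=29 'a': node 8→8 (via fail)
i=30 'b': node 8→9  emit P3@[29:30],P4@[30:30]
i=31 'b': node 9→1 (via fail)  emit P4@[31:31]
i=32 'd': node 1→7  emit P2@[31:32]
i=33 'a': node 7→8 (via fail)
i=34 'a': node 8→8 (via fail)
i=35 'b': node 8→9  emit P3@[34:35],P4@[35:35]
i=36 'a': node 9→8 (via fail)
i=37 'b': node 8→9  emit P3@[36:37],P4@[37:37]
i=38 'a': node 9→8 (via fail)
i=39 'b': node 8→9  emit P3@[38:39],P4@[39:39]
i=40 'd': node 9→7 (via fail)  emit P2@[39:40]

Matches: [[0,4],[2,0],[8,1],[8,4],[9,2],[11,1],[11,4],[12,4],[13,4],[15,0],[17,3],[17,4],[18,2],[20,1],[20,4],[21,2],[23,1],[23,4],[27,1],[27,4],[30,3],[30,4],[31,4],[32,2],[35,3],[35,4],[37,3],[37,4],[39,3],[39,4],[40,2]]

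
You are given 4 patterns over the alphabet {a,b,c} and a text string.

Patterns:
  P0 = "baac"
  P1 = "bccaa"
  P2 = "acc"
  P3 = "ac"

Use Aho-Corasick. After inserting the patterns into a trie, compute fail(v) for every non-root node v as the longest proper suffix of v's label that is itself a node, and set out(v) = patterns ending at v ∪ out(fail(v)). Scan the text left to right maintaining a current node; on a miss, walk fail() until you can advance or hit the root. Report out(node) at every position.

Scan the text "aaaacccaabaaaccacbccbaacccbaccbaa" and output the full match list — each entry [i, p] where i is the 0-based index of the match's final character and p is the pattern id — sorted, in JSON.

Build automaton:
Trie (insert patterns):
  0='ε' goto a→9 b→1
  1='b' goto a→2 c→5
  2='ba' goto a→3
  3='baa' goto c→4
  4='baac' goto ·  ←P0
  5='bc' goto c→6
  6='bcc' goto a→7
  7='bcca' goto a→8
  8='bccaa' goto ·  ←P1
  9='a' goto c→10
  10='ac' goto c→11  ←P3
  11='acc' goto ·  ←P2

BFS fail/out derivation:
  fail(1) 'b': from fail(0)=0 chase 'b': 0 ⇒ 0;  out=∅∪out(0)=∅
  fail(9) 'a': from fail(0)=0 chase 'a': 0 ⇒ 0;  out=∅∪out(0)=∅
  fail(2) 'ba': from fail(1)=0 chase 'a': 0 ⇒ 9;  out=∅∪out(9)=∅
  fail(5) 'bc': from fail(1)=0 chase 'c': 0 ⇒ 0;  out=∅∪out(0)=∅
  fail(10) 'ac': from fail(9)=0 chase 'c': 0 ⇒ 0;  out={3}∪out(0)={3}
  fail(3) 'baa': from fail(2)=9 chase 'a': 9→0 ⇒ 9;  out=∅∪out(9)=∅
  fail(6) 'bcc': from fail(5)=0 chase 'c': 0 ⇒ 0;  out=∅∪out(0)=∅
  fail(11) 'acc': from fail(10)=0 chase 'c': 0 ⇒ 0;  out={2}∪out(0)={2}
  fail(4) 'baac': from fail(3)=9 chase 'c': 9 ⇒ 10;  out={0}∪out(10)={0,3}
  fail(7) 'bcca': from fail(6)=0 chase 'a': 0 ⇒ 9;  out=∅∪out(9)=∅
  fail(8) 'bccaa': from fail(7)=9 chase 'a': 9→0 ⇒ 9;  out={1}∪out(9)={1}

Text stream:
[0] read 'a'  n0⇒n9
[1] read 'a'  n9⇒n9 (fail-walked)
[2] read 'a'  n9⇒n9 (fail-walked)
[3] read 'a'  n9⇒n9 (fail-walked)
[4] read 'c'  n9⇒n10  ** P3@[3:4]
[5] read 'c'  n10⇒n11  ** P2@[3:5]
[6] read 'c'  n11⇒n0 (fail-walked)
[7] read 'a'  n0⇒n9
[8] read 'a'  n9⇒n9 (fail-walked)
[9] read 'b'  n9⇒n1 (fail-walked)
[10] read 'a'  n1⇒n2
[11] read 'a'  n2⇒n3
[12] read 'a'  n3⇒n9 (fail-walked)
[13] read 'c'  n9⇒n10  ** P3@[12:13]
[14] read 'c'  n10⇒n11  ** P2@[12:14]
[15] read 'a'  n11⇒n9 (fail-walked)
[16] read 'c'  n9⇒n10  ** P3@[15:16]
[17] read 'b'  n10⇒n1 (fail-walked)
[18] read 'c'  n1⇒n5
[19] read 'c'  n5⇒n6
[20] read 'b'  n6⇒n1 (fail-walked)
[21] read 'a'  n1⇒n2
[22] read 'a'  n2⇒n3
[23] read 'c'  n3⇒n4  ** P0@[20:23],P3@[22:23]
[24] read 'c'  n4⇒n11 (fail-walked)  ** P2@[22:24]
[25] read 'c'  n11⇒n0 (fail-walked)
[26] read 'b'  n0⇒n1
[27] read 'a'  n1⇒n2
[28] read 'c'  n2⇒n10 (fail-walked)  ** P3@[27:28]
[29] read 'c'  n10⇒n11  ** P2@[27:29]
[30] read 'b'  n11⇒n1 (fail-walked)
[31] read 'a'  n1⇒n2
[32] read 'a'  n2⇒n3

All matches (sorted): [[4,3],[5,2],[13,3],[14,2],[16,3],[23,0],[23,3],[24,2],[28,3],[29,2]]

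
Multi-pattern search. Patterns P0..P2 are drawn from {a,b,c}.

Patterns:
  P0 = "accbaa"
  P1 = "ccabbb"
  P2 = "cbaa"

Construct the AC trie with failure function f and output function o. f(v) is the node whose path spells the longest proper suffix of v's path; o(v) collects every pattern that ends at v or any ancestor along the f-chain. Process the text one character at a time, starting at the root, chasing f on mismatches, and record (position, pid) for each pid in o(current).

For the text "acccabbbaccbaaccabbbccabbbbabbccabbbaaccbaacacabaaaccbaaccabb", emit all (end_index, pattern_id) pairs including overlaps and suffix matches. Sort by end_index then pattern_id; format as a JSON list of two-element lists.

Build:
Trie nodes:
  n0 'ε': a→1 c→7
  n1 'a': c→2
  n2 'ac': c→3
  n3 'acc': b→4
  n4 'accb': a→5
  n5 'accba': a→6
  n6 'accbaa': ·  [P0 ends]
  n7 'c': b→13 c→8
  n8 'cc': a→9
  n9 'cca': b→10
  n10 'ccab': b→11
  n11 'ccabb': b→12
  n12 'ccabbb': ·  [P1 ends]
  n13 'cb': a→14
  n14 'cba': a→15
  n15 'cbaa': ·  [P2 ends]

BFS fail/out derivation:
  fail(1) 'a': from fail(0)=0 chase 'a': 0 ⇒ 0;  out=∅∪out(0)=∅
  fail(7) 'c': from fail(0)=0 chase 'c': 0 ⇒ 0;  out=∅∪out(0)=∅
  fail(2) 'ac': from fail(1)=0 chase 'c': 0 ⇒ 7;  out=∅∪out(7)=∅
  fail(8) 'cc': from fail(7)=0 chase 'c': 0 ⇒ 7;  out=∅∪out(7)=∅
  fail(13) 'cb': from fail(7)=0 chase 'b': 0 ⇒ 0;  out=∅∪out(0)=∅
  fail(3) 'acc': from fail(2)=7 chase 'c': 7 ⇒ 8;  out=∅∪out(8)=∅
  fail(9) 'cca': from fail(8)=7 chase 'a': 7→0 ⇒ 1;  out=∅∪out(1)=∅
  fail(14) 'cba': from fail(13)=0 chase 'a': 0 ⇒ 1;  out=∅∪out(1)=∅
  fail(4) 'accb': from fail(3)=8 chase 'b': 8→7 ⇒ 13;  out=∅∪out(13)=∅
  fail(10) 'ccab': from fail(9)=1 chase 'b': 1→0 ⇒ 0;  out=∅∪out(0)=∅
  fail(15) 'cbaa': from fail(14)=1 chase 'a': 1→0 ⇒ 1;  out={2}∪out(1)={2}
  fail(5) 'accba': from fail(4)=13 chase 'a': 13 ⇒ 14;  out=∅∪out(14)=∅
  fail(11) 'ccabb': from fail(10)=0 chase 'b': 0 ⇒ 0;  out=∅∪out(0)=∅
  fail(6) 'accbaa': from fail(5)=14 chase 'a': 14 ⇒ 15;  out={0}∪out(15)={0,2}
  fail(12) 'ccabbb': from fail(11)=0 chase 'b': 0 ⇒ 0;  out={1}∪out(0)={1}

Scan:
i=0 'a': node 0→1
i=1 'c': node 1→2
i=2 'c': node 2→3
i=3 'c': node 3→8 (via fail)
i=4 'a': node 8→9
i=5 'b': node 9→10
i=6 'b': node 10→11
i=7 'b': node 11→12  ** P1@[2:7]
i=8 'a': node 12→1 (via fail)
i=9 'c': node 1→2
i=10 'c': node 2→3
i=11 'b': node 3→4
i=12 'a': node 4→5
i=13 'a': node 5→6  ** P0@[8:13],P2@[10:13]
i=14 'c': node 6→2 (via fail)
i=15 'c': node 2→3
i=16 'a': node 3→9 (via fail)
i=17 'b': node 9→10
i=18 'b': node 10→11
i=19 'b': node 11→12  ** P1@[14:19]
i=20 'c': node 12→7 (via fail)
i=21 'c': node 7→8
i=22 'a': node 8→9
i=23 'b': node 9→10
i=24 'b': node 10→11
i=25 'b': node 11→12  ** P1@[20:25]
i=26 'b': node 12→0 (via fail)
i=27 'a': node 0→1
i=28 'b': node 1→0 (via fail)
i=29 'b': node 0→0
i=30 'c': node 0→7
i=31 'c': node 7→8
i=32 'a': node 8→9
i=33 'b': node 9→10
i=34 'b': node 10→11
i=35 'b': node 11→12  ** P1@[30:35]
i=36 'a': node 12→1 (via fail)
i=37 'a': node 1→1 (via fail)
i=38 'c': node 1→2
i=39 'c': node 2→3
i=40 'b': node 3→4
i=41 'a': node 4→5
i=42 'a': node 5→6  ** P0@[37:42],P2@[39:42]
i=43 'c': node 6→2 (via fail)
i=44 'a': node 2→1 (via fail)
i=45 'c': node 1→2
i=46 'a': node 2→1 (via fail)
i=47 'b': node 1→0 (via fail)
i=48 'a': node 0→1
i=49 'a': node 1→1 (via fail)
i=50 'a': node 1→1 (via fail)
i=51 'c': node 1→2
i=52 'c': node 2→3
i=53 'b': node 3→4
i=54 'a': node 4→5
i=55 'a': node 5→6  ** P0@[50:55],P2@[52:55]
i=56 'c': node 6→2 (via fail)
i=57 'c': node 2→3
i=58 'a': node 3→9 (via fail)
i=59 'b': node 9→10
i=60 'b': node 10→11

Matches: [[7,1],[13,0],[13,2],[19,1],[25,1],[35,1],[42,0],[42,2],[55,0],[55,2]]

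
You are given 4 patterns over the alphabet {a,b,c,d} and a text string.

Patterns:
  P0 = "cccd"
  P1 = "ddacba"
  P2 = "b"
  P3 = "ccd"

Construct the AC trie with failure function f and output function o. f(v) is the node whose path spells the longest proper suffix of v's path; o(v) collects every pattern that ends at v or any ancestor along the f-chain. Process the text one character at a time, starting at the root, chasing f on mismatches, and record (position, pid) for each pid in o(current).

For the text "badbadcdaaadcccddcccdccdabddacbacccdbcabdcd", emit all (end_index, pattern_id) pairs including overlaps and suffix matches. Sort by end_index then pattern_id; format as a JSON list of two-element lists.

Build automaton:
Trie (insert patterns):
  0='ε' goto b→11 c→1 d→5
  1='c' goto c→2
  2='cc' goto c→3 d→12
  3='ccc' goto d→4
  4='cccd' goto ·  [P0 ends]
  5='d' goto d→6
  6='dd' goto a→7
  7='dda' goto c→8
  8='ddac' goto b→9
  9='ddacb' goto a→10
  10='ddacba' goto ·  [P1 ends]
  11='b' goto ·  [P2 ends]
  12='ccd' goto ·  [P3 ends]

BFS fail/out derivation:
  n1('c'): parent n0 fail=0; on 'c' 0 → fail=0;  out ∅∪∅=∅
  n5('d'): parent n0 fail=0; on 'd' 0 → fail=0;  out ∅∪∅=∅
  n11('b'): parent n0 fail=0; on 'b' 0 → fail=0;  out {2}∪∅={2}
  n2('cc'): parent n1 fail=0; on 'c' 0 → fail=1;  out ∅∪∅=∅
  n6('dd'): parent n5 fail=0; on 'd' 0 → fail=5;  out ∅∪∅=∅
  n3('ccc'): parent n2 fail=1; on 'c' 1 → fail=2;  out ∅∪∅=∅
  n7('dda'): parent n6 fail=5; on 'a' 5→0 → fail=0;  out ∅∪∅=∅
  n12('ccd'): parent n2 fail=1; on 'd' 1→0 → fail=5;  out {3}∪∅={3}
  n4('cccd'): parent n3 fail=2; on 'd' 2 → fail=12;  out {0}∪{3}={0,3}
  n8('ddac'): parent n7 fail=0; on 'c' 0 → fail=1;  out ∅∪∅=∅
  n9('ddacb'): parent n8 fail=1; on 'b' 1→0 → fail=11;  out ∅∪{2}={2}
  n10('ddacba'): parent n9 fail=11; on 'a' 11→0 → fail=0;  out {1}∪∅={1}

Text stream:
i=0 'b': node 0→11  → match P2@[0:0]
i=1 'a': node 11→0 (via fail)
i=2 'd': node 0→5
i=3 'b': node 5→11 (via fail)  → match P2@[3:3]
i=4 'a': node 11→0 (via fail)
i=5 'd': node 0→5
i=6 'c': node 5→1 (via fail)
i=7 'd': node 1→5 (via fail)
i=8 'a': node 5→0 (via fail)
i=9 'a': node 0→0
i=10 'a': node 0→0
i=11 'd': node 0→5
i=12 'c': node 5→1 (via fail)
i=13 'c': node 1→2
i=14 'c': node 2→3
i=15 'd': node 3→4  → match P0@[12:15],P3@[13:15]
i=16 'd': node 4→6 (via fail)
i=17 'c': node 6→1 (via fail)
i=18 'c': node 1→2
i=19 'c': node 2→3
i=20 'd': node 3→4  → match P0@[17:20],P3@[18:20]
i=21 'c': node 4→1 (via fail)
i=22 'c': node 1→2
i=23 'd': node 2→12  → match P3@[21:23]
i=24 'a': node 12→0 (via fail)
i=25 'b': node 0→11  → match P2@[25:25]
i=26 'd': node 11→5 (via fail)
i=27 'd': node 5→6
i=28 'a': node 6→7
i=29 'c': node 7→8
i=30 'b': node 8→9  → match P2@[30:30]
i=31 'a': node 9→10  → match P1@[26:31]
i=32 'c': node 10→1 (via fail)
i=33 'c': node 1→2
i=34 'c': node 2→3
i=35 'd': node 3→4  → match P0@[32:35],P3@[33:35]
i=36 'b': node 4→11 (via fail)  → match P2@[36:36]
i=37 'c': node 11→1 (via fail)
i=38 'a': node 1→0 (via fail)
i=39 'b': node 0→11  → match P2@[39:39]
i=40 'd': node 11→5 (via fail)
i=41 'c': node 5→1 (via fail)
i=42 'd': node 1→5 (via fail)

Result: [[0,2],[3,2],[15,0],[15,3],[20,0],[20,3],[23,3],[25,2],[30,2],[31,1],[35,0],[35,3],[36,2],[39,2]]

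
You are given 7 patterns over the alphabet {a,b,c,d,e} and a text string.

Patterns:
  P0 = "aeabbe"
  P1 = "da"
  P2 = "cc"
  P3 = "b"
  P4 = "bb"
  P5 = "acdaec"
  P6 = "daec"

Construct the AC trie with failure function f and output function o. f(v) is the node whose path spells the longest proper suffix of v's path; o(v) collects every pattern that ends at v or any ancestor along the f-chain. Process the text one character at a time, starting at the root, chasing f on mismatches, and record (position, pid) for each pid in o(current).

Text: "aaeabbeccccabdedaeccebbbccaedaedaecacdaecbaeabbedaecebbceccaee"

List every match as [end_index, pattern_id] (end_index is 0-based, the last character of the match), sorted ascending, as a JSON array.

Build:
Trie (insert patterns):
  0='ε' goto a→1 b→11 c→9 d→7
  1='a' goto c→13 e→2
  2='ae' goto a→3
  3='aea' goto b→4
  4='aeab' goto b→5
  5='aeabb' goto e→6
  6='aeabbe' goto ·  [P0 ends]
  7='d' goto a→8
  8='da' goto e→18  [P1 ends]
  9='c' goto c→10
  10='cc' goto ·  [P2 ends]
  11='b' goto b→12  [P3 ends]
  12='bb' goto ·  [P4 ends]
  13='ac' goto d→14
  14='acd' goto a→15
  15='acda' goto e→16
  16='acdae' goto c→17
  17='acdaec' goto ·  [P5 ends]
  18='dae' goto c→19
  19='daec' goto ·  [P6 ends]

BFS fail/out derivation:
  n1('a'): parent n0 fail=0; on 'a' 0 → fail=0;  out ∅∪∅=∅
  n7('d'): parent n0 fail=0; on 'd' 0 → fail=0;  out ∅∪∅=∅
  n9('c'): parent n0 fail=0; on 'c' 0 → fail=0;  out ∅∪∅=∅
  n11('b'): parent n0 fail=0; on 'b' 0 → fail=0;  out {3}∪∅={3}
  n2('ae'): parent n1 fail=0; on 'e' 0 → fail=0;  out ∅∪∅=∅
  n8('da'): parent n7 fail=0; on 'a' 0 → fail=1;  out {1}∪∅={1}
  n10('cc'): parent n9 fail=0; on 'c' 0 → fail=9;  out {2}∪∅={2}
  n12('bb'): parent n11 fail=0; on 'b' 0 → fail=11;  out {4}∪{3}={3,4}
  n13('ac'): parent n1 fail=0; on 'c' 0 → fail=9;  out ∅∪∅=∅
  n3('aea'): parent n2 fail=0; on 'a' 0 → fail=1;  out ∅∪∅=∅
  n14('acd'): parent n13 fail=9; on 'd' 9→0 → fail=7;  out ∅∪∅=∅
  n18('dae'): parent n8 fail=1; on 'e' 1 → fail=2;  out ∅∪∅=∅
  n4('aeab'): parent n3 fail=1; on 'b' 1→0 → fail=11;  out ∅∪{3}={3}
  n15('acda'): parent n14 fail=7; on 'a' 7 → fail=8;  out ∅∪{1}={1}
  n19('daec'): parent n18 fail=2; on 'c' 2→0 → fail=9;  out {6}∪∅={6}
  n5('aeabb'): parent n4 fail=11; on 'b' 11 → fail=12;  out ∅∪{3,4}={3,4}
  n16('acdae'): parent n15 fail=8; on 'e' 8 → fail=18;  out ∅∪∅=∅
  n6('aeabbe'): parent n5 fail=12; on 'e' 12→11→0 → fail=0;  out {0}∪∅={0}
  n17('acdaec'): parent n16 fail=18; on 'c' 18 → fail=19;  out {5}∪{6}={5,6}

Text stream:
[0] read 'a'  n0⇒n1
[1] read 'a'  n1⇒n1 ·f
[2] read 'e'  n1⇒n2
[3] read 'a'  n2⇒n3
[4] read 'b'  n3⇒n4  → match P3@[4:4]
[5] read 'b'  n4⇒n5  → match P3@[5:5],P4@[4:5]
[6] read 'e'  n5⇒n6  → match P0@[1:6]
[7] read 'c'  n6⇒n9 ·f
[8] read 'c'  n9⇒n10  → match P2@[7:8]
[9] read 'c'  n10⇒n10 ·f  → match P2@[8:9]
[10] read 'c'  n10⇒n10 ·f  → match P2@[9:10]
[11] read 'a'  n10⇒n1 ·f
[12] read 'b'  n1⇒n11 ·f  → match P3@[12:12]
[13] read 'd'  n11⇒n7 ·f
[14] read 'e'  n7⇒n0 ·f
[15] read 'd'  n0⇒n7
[16] read 'a'  n7⇒n8  → match P1@[15:16]
[17] read 'e'  n8⇒n18
[18] read 'c'  n18⇒n19  → match P6@[15:18]
[19] read 'c'  n19⇒n10 ·f  → match P2@[18:19]
[20] read 'e'  n10⇒n0 ·f
[21] read 'b'  n0⇒n11  → match P3@[21:21]
[22] read 'b'  n11⇒n12  → match P3@[22:22],P4@[21:22]
[23] read 'b'  n12⇒n12 ·f  → match P3@[23:23],P4@[22:23]
[24] read 'c'  n12⇒n9 ·f
[25] read 'c'  n9⇒n10  → match P2@[24:25]
[26] read 'a'  n10⇒n1 ·f
[27] read 'e'  n1⇒n2
[28] read 'd'  n2⇒n7 ·f
[29] read 'a'  n7⇒n8  → match P1@[28:29]
[30] read 'e'  n8⇒n18
[31] read 'd'  n18⇒n7 ·f
[32] read 'a'  n7⇒n8  → match P1@[31:32]
[33] read 'e'  n8⇒n18
[34] read 'c'  n18⇒n19  → match P6@[31:34]
[35] read 'a'  n19⇒n1 ·f
[36] read 'c'  n1⇒n13
[37] read 'd'  n13⇒n14
[38] read 'a'  n14⇒n15  → match P1@[37:38]
[39] read 'e'  n15⇒n16
[40] read 'c'  n16⇒n17  → match P5@[35:40],P6@[37:40]
[41] read 'b'  n17⇒n11 ·f  → match P3@[41:41]
[42] read 'a'  n11⇒n1 ·f
[43] read 'e'  n1⇒n2
[44] read 'a'  n2⇒n3
[45] read 'b'  n3⇒n4  → match P3@[45:45]
[46] read 'b'  n4⇒n5  → match P3@[46:46],P4@[45:46]
[47] read 'e'  n5⇒n6  → match P0@[42:47]
[48] read 'd'  n6⇒n7 ·f
[49] read 'a'  n7⇒n8  → match P1@[48:49]
[50] read 'e'  n8⇒n18
[51] read 'c'  n18⇒n19  → match P6@[48:51]
[52] read 'e'  n19⇒n0 ·f
[53] read 'b'  n0⇒n11  → match P3@[53:53]
[54] read 'b'  n11⇒n12  → match P3@[54:54],P4@[53:54]
[55] read 'c'  n12⇒n9 ·f
[56] read 'e'  n9⇒n0 ·f
[57] read 'c'  n0⇒n9
[58] read 'c'  n9⇒n10  → match P2@[57:58]
[59] read 'a'  n10⇒n1 ·f
[60] read 'e'  n1⇒n2
[61] read 'e'  n2⇒n0 ·f

Matches: [[4,3],[5,3],[5,4],[6,0],[8,2],[9,2],[10,2],[12,3],[16,1],[18,6],[19,2],[21,3],[22,3],[22,4],[23,3],[23,4],[25,2],[29,1],[32,1],[34,6],[38,1],[40,5],[40,6],[41,3],[45,3],[46,3],[46,4],[47,0],[49,1],[51,6],[53,3],[54,3],[54,4],[58,2]]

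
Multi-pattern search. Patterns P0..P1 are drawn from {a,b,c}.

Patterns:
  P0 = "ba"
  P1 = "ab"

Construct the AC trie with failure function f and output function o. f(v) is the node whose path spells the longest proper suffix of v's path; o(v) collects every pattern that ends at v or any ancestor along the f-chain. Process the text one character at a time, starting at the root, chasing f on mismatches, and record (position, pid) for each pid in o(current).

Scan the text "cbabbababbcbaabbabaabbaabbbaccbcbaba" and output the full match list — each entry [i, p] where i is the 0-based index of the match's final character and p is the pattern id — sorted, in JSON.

Build automaton:
Trie nodes:
  0='ε' goto a→3 b→1
  1='b' goto a→2
  2='ba' goto ·  ←P0
  3='a' goto b→4
  4='ab' goto ·  ←P1

Failure links (BFS by depth):
  fail(1) 'b': from fail(0)=0 chase 'b': 0 ⇒ 0;  out=∅∪out(0)=∅
  fail(3) 'a': from fail(0)=0 chase 'a': 0 ⇒ 0;  out=∅∪out(0)=∅
  fail(2) 'ba': from fail(1)=0 chase 'a': 0 ⇒ 3;  out={0}∪out(3)={0}
  fail(4) 'ab': from fail(3)=0 chase 'b': 0 ⇒ 1;  out={1}∪out(1)={1}

Text stream:
pos 0 'c': at 0
pos 1 'b': at 1
pos 2 'a': at 2  ** P0@[1:2]
pos 3 'b': at 4 (fail-walked)  ** P1@[2:3]
pos 4 'b': at 1 (fail-walked)
pos 5 'a': at 2  ** P0@[4:5]
pos 6 'b': at 4 (fail-walked)  ** P1@[5:6]
pos 7 'a': at 2 (fail-walked)  ** P0@[6:7]
pos 8 'b': at 4 (fail-walked)  ** P1@[7:8]
pos 9 'b': at 1 (fail-walked)
pos 10 'c': at 0 (fail-walked)
pos 11 'b': at 1
pos 12 'a': at 2  ** P0@[11:12]
pos 13 'a': at 3 (fail-walked)
pos 14 'b': at 4  ** P1@[13:14]
pos 15 'b': at 1 (fail-walked)
pos 16 'a': at 2  ** P0@[15:16]
pos 17 'b': at 4 (fail-walked)  ** P1@[16:17]
pos 18 'a': at 2 (fail-walked)  ** P0@[17:18]
pos 19 'a': at 3 (fail-walked)
pos 20 'b': at 4  ** P1@[19:20]
pos 21 'b': at 1 (fail-walked)
pos 22 'a': at 2  ** P0@[21:22]
pos 23 'a': at 3 (fail-walked)
pos 24 'b': at 4  ** P1@[23:24]
pos 25 'b': at 1 (fail-walked)
pos 26 'b': at 1 (fail-walked)
pos 27 'a': at 2  ** P0@[26:27]
pos 28 'c': at 0 (fail-walked)
pos 29 'c': at 0
pos 30 'b': at 1
pos 31 'c': at 0 (fail-walked)
pos 32 'b': at 1
pos 33 'a': at 2  ** P0@[32:33]
pos 34 'b': at 4 (fail-walked)  ** P1@[33:34]
pos 35 'a': at 2 (fail-walked)  ** P0@[34:35]

Matches: [[2,0],[3,1],[5,0],[6,1],[7,0],[8,1],[12,0],[14,1],[16,0],[17,1],[18,0],[20,1],[22,0],[24,1],[27,0],[33,0],[34,1],[35,0]]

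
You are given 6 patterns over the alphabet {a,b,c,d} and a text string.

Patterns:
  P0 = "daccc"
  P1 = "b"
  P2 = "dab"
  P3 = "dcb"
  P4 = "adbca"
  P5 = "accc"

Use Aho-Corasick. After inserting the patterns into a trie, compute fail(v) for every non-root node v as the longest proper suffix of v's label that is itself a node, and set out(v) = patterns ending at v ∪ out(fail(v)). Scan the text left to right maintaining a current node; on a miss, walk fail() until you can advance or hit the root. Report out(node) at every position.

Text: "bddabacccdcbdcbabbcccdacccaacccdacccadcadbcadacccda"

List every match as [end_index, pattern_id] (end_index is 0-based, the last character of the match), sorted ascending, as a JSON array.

Build automaton:
Trie (insert patterns):
  0='ε' goto a→10 b→6 d→1
  1='d' goto a→2 c→8
  2='da' goto b→7 c→3
  3='dac' goto c→4
  4='dacc' goto c→5
  5='daccc' goto ·  [P0 ends]
  6='b' goto ·  [P1 ends]
  7='dab' goto ·  [P2 ends]
  8='dc' goto b→9
  9='dcb' goto ·  [P3 ends]
  10='a' goto c→15 d→11
  11='ad' goto b→12
  12='adb' goto c→13
  13='adbc' goto a→14
  14='adbca' goto ·  [P4 ends]
  15='ac' goto c→16
  16='acc' goto c→17
  17='accc' goto ·  [P5 ends]

Failure links (BFS by depth):
  n1('d'): parent n0 fail=0; on 'd' 0 → fail=0;  out ∅∪∅=∅
  n6('b'): parent n0 fail=0; on 'b' 0 → fail=0;  out {1}∪∅={1}
  n10('a'): parent n0 fail=0; on 'a' 0 → fail=0;  out ∅∪∅=∅
  n2('da'): parent n1 fail=0; on 'a' 0 → fail=10;  out ∅∪∅=∅
  n8('dc'): parent n1 fail=0; on 'c' 0 → fail=0;  out ∅∪∅=∅
  n11('ad'): parent n10 fail=0; on 'd' 0 → fail=1;  out ∅∪∅=∅
  n15('ac'): parent n10 fail=0; on 'c' 0 → fail=0;  out ∅∪∅=∅
  n3('dac'): parent n2 fail=10; on 'c' 10 → fail=15;  out ∅∪∅=∅
  n7('dab'): parent n2 fail=10; on 'b' 10→0 → fail=6;  out {2}∪{1}={1,2}
  n9('dcb'): parent n8 fail=0; on 'b' 0 → fail=6;  out {3}∪{1}={1,3}
  n12('adb'): parent n11 fail=1; on 'b' 1→0 → fail=6;  out ∅∪{1}={1}
  n16('acc'): parent n15 fail=0; on 'c' 0 → fail=0;  out ∅∪∅=∅
  n4('dacc'): parent n3 fail=15; on 'c' 15 → fail=16;  out ∅∪∅=∅
  n13('adbc'): parent n12 fail=6; on 'c' 6→0 → fail=0;  out ∅∪∅=∅
  n17('accc'): parent n16 fail=0; on 'c' 0 → fail=0;  out {5}∪∅={5}
  n5('daccc'): parent n4 fail=16; on 'c' 16 → fail=17;  out {0}∪{5}={0,5}
  n14('adbca'): parent n13 fail=0; on 'a' 0 → fail=10;  out {4}∪∅={4}

Scan:
pos 0 'b': at 6  ** P1@[0:0]
pos 1 'd': at 1 (via fail)
pos 2 'd': at 1 (via fail)
pos 3 'a': at 2
pos 4 'b': at 7  ** P1@[4:4],P2@[2:4]
pos 5 'a': at 10 (via fail)
pos 6 'c': at 15
pos 7 'c': at 16
pos 8 'c': at 17  ** P5@[5:8]
pos 9 'd': at 1 (via fail)
pos 10 'c': at 8
pos 11 'b': at 9  ** P1@[11:11],P3@[9:11]
pos 12 'd': at 1 (via fail)
pos 13 'c': at 8
pos 14 'b': at 9  ** P1@[14:14],P3@[12:14]
pos 15 'a': at 10 (via fail)
pos 16 'b': at 6 (via fail)  ** P1@[16:16]
pos 17 'b': at 6 (via fail)  ** P1@[17:17]
pos 18 'c': at 0 (via fail)
pos 19 'c': at 0
pos 20 'c': at 0
pos 21 'd': at 1
pos 22 'a': at 2
pos 23 'c': at 3
pos 24 'c': at 4
pos 25 'c': at 5  ** P0@[21:25],P5@[22:25]
pos 26 'a': at 10 (via fail)
pos 27 'a': at 10 (via fail)
pos 28 'c': at 15
pos 29 'c': at 16
pos 30 'c': at 17  ** P5@[27:30]
pos 31 'd': at 1 (via fail)
pos 32 'a': at 2
pos 33 'c': at 3
pos 34 'c': at 4
pos 35 'c': at 5  ** P0@[31:35],P5@[32:35]
pos 36 'a': at 10 (via fail)
pos 37 'd': at 11
pos 38 'c': at 8 (via fail)
pos 39 'a': at 10 (via fail)
pos 40 'd': at 11
pos 41 'b': at 12  ** P1@[41:41]
pos 42 'c': at 13
pos 43 'a': at 14  ** P4@[39:43]
pos 44 'd': at 11 (via fail)
pos 45 'a': at 2 (via fail)
pos 46 'c': at 3
pos 47 'c': at 4
pos 48 'c': at 5  ** P0@[44:48],P5@[45:48]
pos 49 'd': at 1 (via fail)
pos 50 'a': at 2

All matches (sorted): [[0,1],[4,1],[4,2],[8,5],[11,1],[11,3],[14,1],[14,3],[16,1],[17,1],[25,0],[25,5],[30,5],[35,0],[35,5],[41,1],[43,4],[48,0],[48,5]]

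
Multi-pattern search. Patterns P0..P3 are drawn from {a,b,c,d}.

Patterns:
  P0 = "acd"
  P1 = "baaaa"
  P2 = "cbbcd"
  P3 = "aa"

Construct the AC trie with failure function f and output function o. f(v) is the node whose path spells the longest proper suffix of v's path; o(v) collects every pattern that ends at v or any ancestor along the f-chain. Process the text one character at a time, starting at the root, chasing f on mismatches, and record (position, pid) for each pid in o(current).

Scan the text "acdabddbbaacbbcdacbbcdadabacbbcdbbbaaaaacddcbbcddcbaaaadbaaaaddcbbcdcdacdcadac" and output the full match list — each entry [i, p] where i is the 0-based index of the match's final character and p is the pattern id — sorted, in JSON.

Build:
Trie (insert patterns):
  0='ε' goto a→1 b→4 c→9
  1='a' goto a→14 c→2
  2='ac' goto d→3
  3='acd' goto ·  [P0 ends]
  4='b' goto a→5
  5='ba' goto a→6
  6='baa' goto a→7
  7='baaa' goto a→8
  8='baaaa' goto ·  [P1 ends]
  9='c' goto b→10
  10='cb' goto b→11
  11='cbb' goto c→12
  12='cbbc' goto d→13
  13='cbbcd' goto ·  [P2 ends]
  14='aa' goto ·  [P3 ends]

BFS fail/out derivation:
  fail(1) 'a': from fail(0)=0 chase 'a': 0 ⇒ 0;  out=∅∪out(0)=∅
  fail(4) 'b': from fail(0)=0 chase 'b': 0 ⇒ 0;  out=∅∪out(0)=∅
  fail(9) 'c': from fail(0)=0 chase 'c': 0 ⇒ 0;  out=∅∪out(0)=∅
  fail(2) 'ac': from fail(1)=0 chase 'c': 0 ⇒ 9;  out=∅∪out(9)=∅
  fail(5) 'ba': from fail(4)=0 chase 'a': 0 ⇒ 1;  out=∅∪out(1)=∅
  fail(10) 'cb': from fail(9)=0 chase 'b': 0 ⇒ 4;  out=∅∪out(4)=∅
  fail(14) 'aa': from fail(1)=0 chase 'a': 0 ⇒ 1;  out={3}∪out(1)={3}
  fail(3) 'acd': from fail(2)=9 chase 'd': 9→0 ⇒ 0;  out={0}∪out(0)={0}
  fail(6) 'baa': from fail(5)=1 chase 'a': 1 ⇒ 14;  out=∅∪out(14)={3}
  fail(11) 'cbb': from fail(10)=4 chase 'b': 4→0 ⇒ 4;  out=∅∪out(4)=∅
  fail(7) 'baaa': from fail(6)=14 chase 'a': 14→1 ⇒ 14;  out=∅∪out(14)={3}
  fail(12) 'cbbc': from fail(11)=4 chase 'c': 4→0 ⇒ 9;  out=∅∪out(9)=∅
  fail(8) 'baaaa': from fail(7)=14 chase 'a': 14→1 ⇒ 14;  out={1}∪out(14)={1,3}
  fail(13) 'cbbcd': from fail(12)=9 chase 'd': 9→0 ⇒ 0;  out={2}∪out(0)={2}

Run:
i=0 'a': node 0→1
i=1 'c': node 1→2
i=2 'd': node 2→3  emit P0@[0:2]
i=3 'a': node 3→1 (fail-walked)
i=4 'b': node 1→4 (fail-walked)
i=5 'd': node 4→0 (fail-walked)
i=6 'd': node 0→0
i=7 'b': node 0→4
i=8 'b': node 4→4 (fail-walked)
i=9 'a': node 4→5
i=10 'a': node 5→6  emit P3@[9:10]
i=11 'c': node 6→2 (fail-walked)
i=12 'b': node 2→10 (fail-walked)
i=13 'b': node 10→11
i=14 'c': node 11→12
i=15 'd': node 12→13  emit P2@[11:15]
i=16 'a': node 13→1 (fail-walked)
i=17 'c': node 1→2
i=18 'b': node 2→10 (fail-walked)
i=19 'b': node 10→11
i=20 'c': node 11→12
i=21 'd': node 12→13  emit P2@[17:21]
i=22 'a': node 13→1 (fail-walked)
i=23 'd': node 1→0 (fail-walked)
i=24 'a': node 0→1
i=25 'b': node 1→4 (fail-walked)
i=26 'a': node 4→5
i=27 'c': node 5→2 (fail-walked)
i=28 'b': node 2→10 (fail-walked)
i=29 'b': node 10→11
i=30 'c': node 11→12
i=31 'd': node 12→13  emit P2@[27:31]
i=32 'b': node 13→4 (fail-walked)
i=33 'b': node 4→4 (fail-walked)
i=34 'b': node 4→4 (fail-walked)
i=35 'a': node 4→5
i=36 'a': node 5→6  emit P3@[35:36]
i=37 'a': node 6→7  emit P3@[36:37]
i=38 'a': node 7→8  emit P1@[34:38],P3@[37:38]
i=39 'a': node 8→14 (fail-walked)  emit P3@[38:39]
i=40 'c': node 14→2 (fail-walked)
i=41 'd': node 2→3  emit P0@[39:41]
i=42 'd': node 3→0 (fail-walked)
i=43 'c': node 0→9
i=44 'b': node 9→10
i=45 'b': node 10→11
i=46 'c': node 11→12
i=47 'd': node 12→13  emit P2@[43:47]
i=48 'd': node 13→0 (fail-walked)
i=49 'c': node 0→9
i=50 'b': node 9→10
i=51 'a': node 10→5 (fail-walked)
i=52 'a': node 5→6  emit P3@[51:52]
i=53 'a': node 6→7  emit P3@[52:53]
i=54 'a': node 7→8  emit P1@[50:54],P3@[53:54]
i=55 'd': node 8→0 (fail-walked)
i=56 'b': node 0→4
i=57 'a': node 4→5
i=58 'a': node 5→6  emit P3@[57:58]
i=59 'a': node 6→7  emit P3@[58:59]
i=60 'a': node 7→8  emit P1@[56:60],P3@[59:60]
i=61 'd': node 8→0 (fail-walked)
i=62 'd': node 0→0
i=63 'c': node 0→9
i=64 'b': node 9→10
i=65 'b': node 10→11
i=66 'c': node 11→12
i=67 'd': node 12→13  emit P2@[63:67]
i=68 'c': node 13→9 (fail-walked)
i=69 'd': node 9→0 (fail-walked)
i=70 'a': node 0→1
i=71 'c': node 1→2
i=72 'd': node 2→3  emit P0@[70:72]
i=73 'c': node 3→9 (fail-walked)
i=74 'a': node 9→1 (fail-walked)
i=75 'd': node 1→0 (fail-walked)
i=76 'a': node 0→1
i=77 'c': node 1→2

Matches: [[2,0],[10,3],[15,2],[21,2],[31,2],[36,3],[37,3],[38,1],[38,3],[39,3],[41,0],[47,2],[52,3],[53,3],[54,1],[54,3],[58,3],[59,3],[60,1],[60,3],[67,2],[72,0]]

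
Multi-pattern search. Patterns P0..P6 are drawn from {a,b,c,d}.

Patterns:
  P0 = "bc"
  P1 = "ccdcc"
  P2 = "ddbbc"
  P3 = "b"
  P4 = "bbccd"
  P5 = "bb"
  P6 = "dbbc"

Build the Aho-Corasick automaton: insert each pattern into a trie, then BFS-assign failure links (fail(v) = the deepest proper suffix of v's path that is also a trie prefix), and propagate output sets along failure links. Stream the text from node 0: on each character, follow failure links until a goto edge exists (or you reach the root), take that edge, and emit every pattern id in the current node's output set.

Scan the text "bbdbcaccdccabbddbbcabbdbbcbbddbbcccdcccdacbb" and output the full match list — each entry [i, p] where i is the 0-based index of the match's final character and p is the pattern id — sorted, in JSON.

Build automaton:
Trie (insert patterns):
  n0 'ε': b→1 c→3 d→8
  n1 'b': b→13 c→2  [P3 ends]
  n2 'bc': ·  [P0 ends]
  n3 'c': c→4
  n4 'cc': d→5
  n5 'ccd': c→6
  n6 'ccdc': c→7
  n7 'ccdcc': ·  [P1 ends]
  n8 'd': b→17 d→9
  n9 'dd': b→10
  n10 'ddb': b→11
  n11 'ddbb': c→12
  n12 'ddbbc': ·  [P2 ends]
  n13 'bb': c→14  [P5 ends]
  n14 'bbc': c→15
  n15 'bbcc': d→16
  n16 'bbccd': ·  [P4 ends]
  n17 'db': b→18
  n18 'dbb': c→19
  n19 'dbbc': ·  [P6 ends]

BFS fail/out derivation:
  fail(1) 'b': from fail(0)=0 chase 'b': 0 ⇒ 0;  out={3}∪out(0)={3}
  fail(3) 'c': from fail(0)=0 chase 'c': 0 ⇒ 0;  out=∅∪out(0)=∅
  fail(8) 'd': from fail(0)=0 chase 'd': 0 ⇒ 0;  out=∅∪out(0)=∅
  fail(2) 'bc': from fail(1)=0 chase 'c': 0 ⇒ 3;  out={0}∪out(3)={0}
  fail(4) 'cc': from fail(3)=0 chase 'c': 0 ⇒ 3;  out=∅∪out(3)=∅
  fail(9) 'dd': from fail(8)=0 chase 'd': 0 ⇒ 8;  out=∅∪out(8)=∅
  fail(13) 'bb': from fail(1)=0 chase 'b': 0 ⇒ 1;  out={5}∪out(1)={3,5}
  fail(17) 'db': from fail(8)=0 chase 'b': 0 ⇒ 1;  out=∅∪out(1)={3}
  fail(5) 'ccd': from fail(4)=3 chase 'd': 3→0 ⇒ 8;  out=∅∪out(8)=∅
  fail(10) 'ddb': from fail(9)=8 chase 'b': 8 ⇒ 17;  out=∅∪out(17)={3}
  fail(14) 'bbc': from fail(13)=1 chase 'c': 1 ⇒ 2;  out=∅∪out(2)={0}
  fail(18) 'dbb': from fail(17)=1 chase 'b': 1 ⇒ 13;  out=∅∪out(13)={3,5}
  fail(6) 'ccdc': from fail(5)=8 chase 'c': 8→0 ⇒ 3;  out=∅∪out(3)=∅
  fail(11) 'ddbb': from fail(10)=17 chase 'b': 17 ⇒ 18;  out=∅∪out(18)={3,5}
  fail(15) 'bbcc': from fail(14)=2 chase 'c': 2→3 ⇒ 4;  out=∅∪out(4)=∅
  fail(19) 'dbbc': from fail(18)=13 chase 'c': 13 ⇒ 14;  out={6}∪out(14)={0,6}
  fail(7) 'ccdcc': from fail(6)=3 chase 'c': 3 ⇒ 4;  out={1}∪out(4)={1}
  fail(12) 'ddbbc': from fail(11)=18 chase 'c': 18 ⇒ 19;  out={2}∪out(19)={0,2,6}
  fail(16) 'bbccd': from fail(15)=4 chase 'd': 4 ⇒ 5;  out={4}∪out(5)={4}

Scan:
[0] read 'b'  n0⇒n1  emit P3@[0:0]
[1] read 'b'  n1⇒n13  emit P3@[1:1],P5@[0:1]
[2] read 'd'  n13⇒n8 (fail-walked)
[3] read 'b'  n8⇒n17  emit P3@[3:3]
[4] read 'c'  n17⇒n2 (fail-walked)  emit P0@[3:4]
[5] read 'a'  n2⇒n0 (fail-walked)
[6] read 'c'  n0⇒n3
[7] read 'c'  n3⇒n4
[8] read 'd'  n4⇒n5
[9] read 'c'  n5⇒n6
[10] read 'c'  n6⇒n7  emit P1@[6:10]
[11] read 'a'  n7⇒n0 (fail-walked)
[12] read 'b'  n0⇒n1  emit P3@[12:12]
[13] read 'b'  n1⇒n13  emit P3@[13:13],P5@[12:13]
[14] read 'd'  n13⇒n8 (fail-walked)
[15] read 'd'  n8⇒n9
[16] read 'b'  n9⇒n10  emit P3@[16:16]
[17] read 'b'  n10⇒n11  emit P3@[17:17],P5@[16:17]
[18] read 'c'  n11⇒n12  emit P0@[17:18],P2@[14:18],P6@[15:18]
[19] read 'a'  n12⇒n0 (fail-walked)
[20] read 'b'  n0⇒n1  emit P3@[20:20]
[21] read 'b'  n1⇒n13  emit P3@[21:21],P5@[20:21]
[22] read 'd'  n13⇒n8 (fail-walked)
[23] read 'b'  n8⇒n17  emit P3@[23:23]
[24] read 'b'  n17⇒n18  emit P3@[24:24],P5@[23:24]
[25] read 'c'  n18⇒n19  emit P0@[24:25],P6@[22:25]
[26] read 'b'  n19⇒n1 (fail-walked)  emit P3@[26:26]
[27] read 'b'  n1⇒n13  emit P3@[27:27],P5@[26:27]
[28] read 'd'  n13⇒n8 (fail-walked)
[29] read 'd'  n8⇒n9
[30] read 'b'  n9⇒n10  emit P3@[30:30]
[31] read 'b'  n10⇒n11  emit P3@[31:31],P5@[30:31]
[32] read 'c'  n11⇒n12  emit P0@[31:32],P2@[28:32],P6@[29:32]
[33] read 'c'  n12⇒n15 (fail-walked)
[34] read 'c'  n15⇒n4 (fail-walked)
[35] read 'd'  n4⇒n5
[36] read 'c'  n5⇒n6
[37] read 'c'  n6⇒n7  emit P1@[33:37]
[38] read 'c'  n7⇒n4 (fail-walked)
[39] read 'd'  n4⇒n5
[40] read 'a'  n5⇒n0 (fail-walked)
[41] read 'c'  n0⇒n3
[42] read 'b'  n3⇒n1 (fail-walked)  emit P3@[42:42]
[43] read 'b'  n1⇒n13  emit P3@[43:43],P5@[42:43]

All matches (sorted): [[0,3],[1,3],[1,5],[3,3],[4,0],[10,1],[12,3],[13,3],[13,5],[16,3],[17,3],[17,5],[18,0],[18,2],[18,6],[20,3],[21,3],[21,5],[23,3],[24,3],[24,5],[25,0],[25,6],[26,3],[27,3],[27,5],[30,3],[31,3],[31,5],[32,0],[32,2],[32,6],[37,1],[42,3],[43,3],[43,5]]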